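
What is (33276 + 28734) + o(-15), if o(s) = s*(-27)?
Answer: 62415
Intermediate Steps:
o(s) = -27*s
(33276 + 28734) + o(-15) = (33276 + 28734) - 27*(-15) = 62010 + 405 = 62415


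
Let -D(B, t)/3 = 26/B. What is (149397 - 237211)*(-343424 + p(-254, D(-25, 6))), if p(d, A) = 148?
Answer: 30144438664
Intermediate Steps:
D(B, t) = -78/B
(149397 - 237211)*(-343424 + p(-254, D(-25, 6))) = (149397 - 237211)*(-343424 + 148) = -87814*(-343276) = 30144438664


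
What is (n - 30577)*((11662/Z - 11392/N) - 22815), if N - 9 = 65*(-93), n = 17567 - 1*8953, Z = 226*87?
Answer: 825865533401326/1648331 ≈ 5.0103e+8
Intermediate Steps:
Z = 19662
n = 8614 (n = 17567 - 8953 = 8614)
N = -6036 (N = 9 + 65*(-93) = 9 - 6045 = -6036)
(n - 30577)*((11662/Z - 11392/N) - 22815) = (8614 - 30577)*((11662/19662 - 11392/(-6036)) - 22815) = -21963*((11662*(1/19662) - 11392*(-1/6036)) - 22815) = -21963*((5831/9831 + 2848/1509) - 22815) = -21963*(12265889/4944993 - 22815) = -21963*(-112807749406/4944993) = 825865533401326/1648331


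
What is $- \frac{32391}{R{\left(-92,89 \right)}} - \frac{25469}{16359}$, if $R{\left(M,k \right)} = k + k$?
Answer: $- \frac{534417851}{2911902} \approx -183.53$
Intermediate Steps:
$R{\left(M,k \right)} = 2 k$
$- \frac{32391}{R{\left(-92,89 \right)}} - \frac{25469}{16359} = - \frac{32391}{2 \cdot 89} - \frac{25469}{16359} = - \frac{32391}{178} - \frac{25469}{16359} = - \frac{534417851}{2911902}$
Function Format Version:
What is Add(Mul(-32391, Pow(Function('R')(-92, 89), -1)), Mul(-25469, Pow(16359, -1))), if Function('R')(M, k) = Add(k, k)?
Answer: Rational(-534417851, 2911902) ≈ -183.53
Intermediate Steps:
Function('R')(M, k) = Mul(2, k)
Add(Mul(-32391, Pow(Function('R')(-92, 89), -1)), Mul(-25469, Pow(16359, -1))) = Add(Mul(-32391, Pow(Mul(2, 89), -1)), Mul(-25469, Pow(16359, -1))) = Add(Mul(-32391, Pow(178, -1)), Mul(-25469, Rational(1, 16359))) = Add(Mul(-32391, Rational(1, 178)), Rational(-25469, 16359)) = Add(Rational(-32391, 178), Rational(-25469, 16359)) = Rational(-534417851, 2911902)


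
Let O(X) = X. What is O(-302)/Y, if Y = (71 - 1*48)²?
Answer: -302/529 ≈ -0.57089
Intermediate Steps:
Y = 529 (Y = (71 - 48)² = 23² = 529)
O(-302)/Y = -302/529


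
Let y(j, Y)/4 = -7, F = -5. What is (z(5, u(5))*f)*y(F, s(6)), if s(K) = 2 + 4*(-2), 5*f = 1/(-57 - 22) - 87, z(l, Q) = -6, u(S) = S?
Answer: -1154832/395 ≈ -2923.6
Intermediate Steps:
f = -6874/395 (f = (1/(-57 - 22) - 87)/5 = (1/(-79) - 87)/5 = (-1/79 - 87)/5 = (⅕)*(-6874/79) = -6874/395 ≈ -17.403)
s(K) = -6 (s(K) = 2 - 8 = -6)
y(j, Y) = -28 (y(j, Y) = 4*(-7) = -28)
(z(5, u(5))*f)*y(F, s(6)) = -6*(-6874/395)*(-28) = (41244/395)*(-28) = -1154832/395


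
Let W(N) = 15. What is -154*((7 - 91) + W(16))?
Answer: 10626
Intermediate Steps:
-154*((7 - 91) + W(16)) = -154*((7 - 91) + 15) = -154*(-84 + 15) = -154*(-69) = 10626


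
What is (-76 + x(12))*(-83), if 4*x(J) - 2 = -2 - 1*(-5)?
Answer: 24817/4 ≈ 6204.3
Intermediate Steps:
x(J) = 5/4 (x(J) = ½ + (-2 - 1*(-5))/4 = ½ + (-2 + 5)/4 = ½ + (¼)*3 = ½ + ¾ = 5/4)
(-76 + x(12))*(-83) = (-76 + 5/4)*(-83) = -299/4*(-83) = 24817/4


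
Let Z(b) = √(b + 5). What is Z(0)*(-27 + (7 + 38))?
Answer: 18*√5 ≈ 40.249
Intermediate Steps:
Z(b) = √(5 + b)
Z(0)*(-27 + (7 + 38)) = √(5 + 0)*(-27 + (7 + 38)) = √5*(-27 + 45) = √5*18 = 18*√5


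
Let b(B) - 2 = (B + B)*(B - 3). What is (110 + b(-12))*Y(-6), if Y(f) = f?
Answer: -2832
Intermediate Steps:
b(B) = 2 + 2*B*(-3 + B) (b(B) = 2 + (B + B)*(B - 3) = 2 + (2*B)*(-3 + B) = 2 + 2*B*(-3 + B))
(110 + b(-12))*Y(-6) = (110 + (2 - 6*(-12) + 2*(-12)**2))*(-6) = (110 + (2 + 72 + 2*144))*(-6) = (110 + (2 + 72 + 288))*(-6) = (110 + 362)*(-6) = 472*(-6) = -2832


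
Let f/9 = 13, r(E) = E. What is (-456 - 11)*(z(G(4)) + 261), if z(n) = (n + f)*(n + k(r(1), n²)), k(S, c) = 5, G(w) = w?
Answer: -630450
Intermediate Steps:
f = 117 (f = 9*13 = 117)
z(n) = (5 + n)*(117 + n) (z(n) = (n + 117)*(n + 5) = (117 + n)*(5 + n) = (5 + n)*(117 + n))
(-456 - 11)*(z(G(4)) + 261) = (-456 - 11)*((585 + 4² + 122*4) + 261) = -467*((585 + 16 + 488) + 261) = -467*(1089 + 261) = -467*1350 = -630450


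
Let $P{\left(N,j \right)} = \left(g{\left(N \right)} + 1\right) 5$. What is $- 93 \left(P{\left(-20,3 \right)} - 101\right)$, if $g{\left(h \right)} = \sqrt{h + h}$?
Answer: $8928 - 930 i \sqrt{10} \approx 8928.0 - 2940.9 i$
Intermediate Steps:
$g{\left(h \right)} = \sqrt{2} \sqrt{h}$ ($g{\left(h \right)} = \sqrt{2 h} = \sqrt{2} \sqrt{h}$)
$P{\left(N,j \right)} = 5 + 5 \sqrt{2} \sqrt{N}$ ($P{\left(N,j \right)} = \left(\sqrt{2} \sqrt{N} + 1\right) 5 = \left(1 + \sqrt{2} \sqrt{N}\right) 5 = 5 + 5 \sqrt{2} \sqrt{N}$)
$- 93 \left(P{\left(-20,3 \right)} - 101\right) = - 93 \left(\left(5 + 5 \sqrt{2} \sqrt{-20}\right) - 101\right) = - 93 \left(\left(5 + 5 \sqrt{2} \cdot 2 i \sqrt{5}\right) - 101\right) = - 93 \left(\left(5 + 10 i \sqrt{10}\right) - 101\right) = - 93 \left(-96 + 10 i \sqrt{10}\right) = 8928 - 930 i \sqrt{10}$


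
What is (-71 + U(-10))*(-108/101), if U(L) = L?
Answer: 8748/101 ≈ 86.614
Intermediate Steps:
(-71 + U(-10))*(-108/101) = (-71 - 10)*(-108/101) = -(-8748)/101 = -81*(-108/101) = 8748/101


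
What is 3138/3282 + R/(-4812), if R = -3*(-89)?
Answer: 790209/877388 ≈ 0.90064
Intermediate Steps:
R = 267
3138/3282 + R/(-4812) = 3138/3282 + 267/(-4812) = 3138*(1/3282) + 267*(-1/4812) = 523/547 - 89/1604 = 790209/877388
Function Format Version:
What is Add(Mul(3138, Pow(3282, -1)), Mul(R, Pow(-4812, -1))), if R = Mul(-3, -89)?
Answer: Rational(790209, 877388) ≈ 0.90064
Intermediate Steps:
R = 267
Add(Mul(3138, Pow(3282, -1)), Mul(R, Pow(-4812, -1))) = Add(Mul(3138, Pow(3282, -1)), Mul(267, Pow(-4812, -1))) = Add(Mul(3138, Rational(1, 3282)), Mul(267, Rational(-1, 4812))) = Add(Rational(523, 547), Rational(-89, 1604)) = Rational(790209, 877388)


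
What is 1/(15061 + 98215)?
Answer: 1/113276 ≈ 8.8280e-6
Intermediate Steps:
1/(15061 + 98215) = 1/113276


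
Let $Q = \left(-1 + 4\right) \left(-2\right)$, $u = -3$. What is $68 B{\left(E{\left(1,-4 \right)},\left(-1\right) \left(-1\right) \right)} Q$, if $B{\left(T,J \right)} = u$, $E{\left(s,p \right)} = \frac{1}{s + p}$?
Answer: $1224$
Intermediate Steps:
$Q = -6$ ($Q = 3 \left(-2\right) = -6$)
$E{\left(s,p \right)} = \frac{1}{p + s}$
$B{\left(T,J \right)} = -3$
$68 B{\left(E{\left(1,-4 \right)},\left(-1\right) \left(-1\right) \right)} Q = 68 \left(-3\right) \left(-6\right) = \left(-204\right) \left(-6\right) = 1224$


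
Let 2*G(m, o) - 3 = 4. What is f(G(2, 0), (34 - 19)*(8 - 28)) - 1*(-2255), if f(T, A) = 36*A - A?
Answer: -8245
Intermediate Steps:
G(m, o) = 7/2 (G(m, o) = 3/2 + (1/2)*4 = 3/2 + 2 = 7/2)
f(T, A) = 35*A
f(G(2, 0), (34 - 19)*(8 - 28)) - 1*(-2255) = 35*((34 - 19)*(8 - 28)) - 1*(-2255) = 35*(15*(-20)) + 2255 = 35*(-300) + 2255 = -10500 + 2255 = -8245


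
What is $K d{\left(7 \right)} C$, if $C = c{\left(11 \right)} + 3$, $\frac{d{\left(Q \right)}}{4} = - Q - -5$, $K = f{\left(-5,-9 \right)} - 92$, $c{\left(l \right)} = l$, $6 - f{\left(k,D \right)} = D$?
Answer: $8624$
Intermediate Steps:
$f{\left(k,D \right)} = 6 - D$
$K = -77$ ($K = \left(6 - -9\right) - 92 = \left(6 + 9\right) - 92 = 15 - 92 = -77$)
$d{\left(Q \right)} = 20 - 4 Q$ ($d{\left(Q \right)} = 4 \left(- Q - -5\right) = 4 \left(- Q + 5\right) = 4 \left(5 - Q\right) = 20 - 4 Q$)
$C = 14$ ($C = 11 + 3 = 14$)
$K d{\left(7 \right)} C = - 77 \left(20 - 28\right) 14 = \left(-77\right) \left(-8\right) 14 = 616 \cdot 14 = 8624$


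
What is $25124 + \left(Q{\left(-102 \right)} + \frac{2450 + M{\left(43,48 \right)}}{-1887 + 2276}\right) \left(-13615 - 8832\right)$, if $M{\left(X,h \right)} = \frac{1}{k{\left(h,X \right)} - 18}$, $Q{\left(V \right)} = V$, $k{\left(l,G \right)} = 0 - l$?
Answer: $\frac{55798412479}{25674} \approx 2.1733 \cdot 10^{6}$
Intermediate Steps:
$k{\left(l,G \right)} = - l$
$M{\left(X,h \right)} = \frac{1}{-18 - h}$ ($M{\left(X,h \right)} = \frac{1}{- h - 18} = \frac{1}{-18 - h}$)
$25124 + \left(Q{\left(-102 \right)} + \frac{2450 + M{\left(43,48 \right)}}{-1887 + 2276}\right) \left(-13615 - 8832\right) = 25124 + \left(-102 + \frac{2450 - \frac{1}{18 + 48}}{-1887 + 2276}\right) \left(-13615 - 8832\right) = 25124 + \left(-102 + \frac{2450 - \frac{1}{66}}{389}\right) \left(-22447\right) = 25124 + \left(-102 + \left(2450 - \frac{1}{66}\right) \frac{1}{389}\right) \left(-22447\right) = 25124 + \left(-102 + \frac{161699}{66} \cdot \frac{1}{389}\right) \left(-22447\right) = 25124 + \left(-102 + \frac{161699}{25674}\right) \left(-22447\right) = 25124 - - \frac{55153378903}{25674} = 25124 + \frac{55153378903}{25674} = \frac{55798412479}{25674}$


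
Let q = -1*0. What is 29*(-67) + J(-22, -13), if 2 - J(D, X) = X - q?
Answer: -1928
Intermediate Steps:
q = 0
J(D, X) = 2 - X (J(D, X) = 2 - (X - 1*0) = 2 - (X + 0) = 2 - X)
29*(-67) + J(-22, -13) = 29*(-67) + (2 - 1*(-13)) = -1943 + (2 + 13) = -1943 + 15 = -1928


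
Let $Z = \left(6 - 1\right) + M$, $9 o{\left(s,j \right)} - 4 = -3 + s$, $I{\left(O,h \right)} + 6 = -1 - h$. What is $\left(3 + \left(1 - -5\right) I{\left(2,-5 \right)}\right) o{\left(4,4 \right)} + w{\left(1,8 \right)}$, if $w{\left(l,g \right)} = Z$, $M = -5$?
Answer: $-5$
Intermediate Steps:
$I{\left(O,h \right)} = -7 - h$ ($I{\left(O,h \right)} = -6 - \left(1 + h\right) = -7 - h$)
$o{\left(s,j \right)} = \frac{1}{9} + \frac{s}{9}$ ($o{\left(s,j \right)} = \frac{4}{9} + \frac{-3 + s}{9} = \frac{4}{9} + \left(- \frac{1}{3} + \frac{s}{9}\right) = \frac{1}{9} + \frac{s}{9}$)
$Z = 0$ ($Z = \left(6 - 1\right) - 5 = 5 - 5 = 0$)
$w{\left(l,g \right)} = 0$
$\left(3 + \left(1 - -5\right) I{\left(2,-5 \right)}\right) o{\left(4,4 \right)} + w{\left(1,8 \right)} = \left(3 + \left(1 - -5\right) \left(-7 - -5\right)\right) \left(\frac{1}{9} + \frac{1}{9} \cdot 4\right) + 0 = \left(3 + \left(1 + 5\right) \left(-7 + 5\right)\right) \left(\frac{1}{9} + \frac{4}{9}\right) + 0 = \left(3 + 6 \left(-2\right)\right) \frac{5}{9} + 0 = \left(3 - 12\right) \frac{5}{9} + 0 = \left(-9\right) \frac{5}{9} + 0 = -5 + 0 = -5$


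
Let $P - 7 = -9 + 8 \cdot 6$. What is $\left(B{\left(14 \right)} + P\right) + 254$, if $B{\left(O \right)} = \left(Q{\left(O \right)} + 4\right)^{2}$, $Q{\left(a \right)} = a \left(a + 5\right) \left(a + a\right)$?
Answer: $55532604$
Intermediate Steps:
$Q{\left(a \right)} = 2 a^{2} \left(5 + a\right)$ ($Q{\left(a \right)} = a \left(5 + a\right) 2 a = a 2 a \left(5 + a\right) = 2 a^{2} \left(5 + a\right)$)
$B{\left(O \right)} = \left(4 + 2 O^{2} \left(5 + O\right)\right)^{2}$ ($B{\left(O \right)} = \left(2 O^{2} \left(5 + O\right) + 4\right)^{2} = \left(4 + 2 O^{2} \left(5 + O\right)\right)^{2}$)
$P = 46$ ($P = 7 + \left(-9 + 8 \cdot 6\right) = 7 + \left(-9 + 48\right) = 7 + 39 = 46$)
$\left(B{\left(14 \right)} + P\right) + 254 = \left(4 \left(2 + 14^{2} \left(5 + 14\right)\right)^{2} + 46\right) + 254 = \left(4 \left(2 + 196 \cdot 19\right)^{2} + 46\right) + 254 = \left(4 \left(2 + 3724\right)^{2} + 46\right) + 254 = \left(4 \cdot 3726^{2} + 46\right) + 254 = \left(4 \cdot 13883076 + 46\right) + 254 = \left(55532304 + 46\right) + 254 = 55532350 + 254 = 55532604$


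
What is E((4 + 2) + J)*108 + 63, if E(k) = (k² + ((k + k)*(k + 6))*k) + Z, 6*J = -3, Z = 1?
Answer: 78579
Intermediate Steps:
J = -½ (J = (⅙)*(-3) = -½ ≈ -0.50000)
E(k) = 1 + k² + 2*k²*(6 + k) (E(k) = (k² + ((k + k)*(k + 6))*k) + 1 = (k² + ((2*k)*(6 + k))*k) + 1 = (k² + (2*k*(6 + k))*k) + 1 = (k² + 2*k²*(6 + k)) + 1 = 1 + k² + 2*k²*(6 + k))
E((4 + 2) + J)*108 + 63 = (1 + 2*((4 + 2) - ½)³ + 13*((4 + 2) - ½)²)*108 + 63 = (1 + 2*(6 - ½)³ + 13*(6 - ½)²)*108 + 63 = (1 + 2*(11/2)³ + 13*(11/2)²)*108 + 63 = (1 + 2*(1331/8) + 13*(121/4))*108 + 63 = (1 + 1331/4 + 1573/4)*108 + 63 = 727*108 + 63 = 78516 + 63 = 78579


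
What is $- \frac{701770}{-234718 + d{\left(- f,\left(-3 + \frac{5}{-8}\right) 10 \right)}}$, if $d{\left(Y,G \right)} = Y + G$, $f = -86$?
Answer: $\frac{2807080}{938673} \approx 2.9905$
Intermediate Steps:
$d{\left(Y,G \right)} = G + Y$
$- \frac{701770}{-234718 + d{\left(- f,\left(-3 + \frac{5}{-8}\right) 10 \right)}} = - \frac{701770}{-234718 + \left(\left(-3 + \frac{5}{-8}\right) 10 - -86\right)} = - \frac{701770}{-234718 + \left(\left(-3 + 5 \left(- \frac{1}{8}\right)\right) 10 + 86\right)} = - \frac{701770}{-234718 + \left(\left(-3 - \frac{5}{8}\right) 10 + 86\right)} = - \frac{701770}{-234718 + \left(\left(- \frac{29}{8}\right) 10 + 86\right)} = - \frac{701770}{-234718 + \left(- \frac{145}{4} + 86\right)} = - \frac{701770}{-234718 + \frac{199}{4}} = - \frac{701770}{- \frac{938673}{4}} = \left(-701770\right) \left(- \frac{4}{938673}\right) = \frac{2807080}{938673}$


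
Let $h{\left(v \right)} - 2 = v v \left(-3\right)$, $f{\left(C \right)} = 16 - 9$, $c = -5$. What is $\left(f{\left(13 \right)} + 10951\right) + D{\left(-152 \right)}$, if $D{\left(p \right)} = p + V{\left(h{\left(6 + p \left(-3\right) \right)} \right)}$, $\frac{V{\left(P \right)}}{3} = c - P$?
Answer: $1931781$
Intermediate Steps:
$f{\left(C \right)} = 7$
$h{\left(v \right)} = 2 - 3 v^{2}$ ($h{\left(v \right)} = 2 + v v \left(-3\right) = 2 + v \left(- 3 v\right) = 2 - 3 v^{2}$)
$V{\left(P \right)} = -15 - 3 P$ ($V{\left(P \right)} = 3 \left(-5 - P\right) = -15 - 3 P$)
$D{\left(p \right)} = -21 + p + 9 \left(6 - 3 p\right)^{2}$ ($D{\left(p \right)} = p - \left(15 + 3 \left(2 - 3 \left(6 + p \left(-3\right)\right)^{2}\right)\right) = p - \left(15 + 3 \left(2 - 3 \left(6 - 3 p\right)^{2}\right)\right) = p + \left(-15 + \left(-6 + 9 \left(6 - 3 p\right)^{2}\right)\right) = p + \left(-21 + 9 \left(6 - 3 p\right)^{2}\right) = -21 + p + 9 \left(6 - 3 p\right)^{2}$)
$\left(f{\left(13 \right)} + 10951\right) + D{\left(-152 \right)} = \left(7 + 10951\right) - \left(173 - 81 \left(-2 - 152\right)^{2}\right) = 10958 - \left(173 - 1920996\right) = 10958 - -1920823 = 10958 + 1920823 = 1931781$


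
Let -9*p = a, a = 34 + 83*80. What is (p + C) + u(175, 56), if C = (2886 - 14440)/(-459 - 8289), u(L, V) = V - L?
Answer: -3758293/4374 ≈ -859.23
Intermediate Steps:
C = 5777/4374 (C = -11554/(-8748) = -11554*(-1/8748) = 5777/4374 ≈ 1.3208)
a = 6674 (a = 34 + 6640 = 6674)
p = -6674/9 (p = -1/9*6674 = -6674/9 ≈ -741.56)
(p + C) + u(175, 56) = (-6674/9 + 5777/4374) + (56 - 1*175) = -3237787/4374 + (56 - 175) = -3237787/4374 - 119 = -3758293/4374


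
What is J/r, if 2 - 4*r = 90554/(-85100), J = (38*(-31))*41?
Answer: -8220319600/130377 ≈ -63050.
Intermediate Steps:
J = -48298 (J = -1178*41 = -48298)
r = 130377/170200 (r = ½ - 45277/(2*(-85100)) = ½ - 45277*(-1)/(2*85100) = ½ - ¼*(-45277/42550) = ½ + 45277/170200 = 130377/170200 ≈ 0.76602)
J/r = -48298/130377/170200 = -48298*170200/130377 = -8220319600/130377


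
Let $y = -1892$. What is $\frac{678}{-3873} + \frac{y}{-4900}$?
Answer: $\frac{333793}{1581475} \approx 0.21106$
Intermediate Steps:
$\frac{678}{-3873} + \frac{y}{-4900} = \frac{678}{-3873} - \frac{1892}{-4900} = 678 \left(- \frac{1}{3873}\right) - - \frac{473}{1225} = - \frac{226}{1291} + \frac{473}{1225} = \frac{333793}{1581475}$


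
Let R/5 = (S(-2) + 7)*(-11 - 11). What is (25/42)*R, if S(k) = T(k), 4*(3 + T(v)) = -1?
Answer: -6875/28 ≈ -245.54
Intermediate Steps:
T(v) = -13/4 (T(v) = -3 + (¼)*(-1) = -3 - ¼ = -13/4)
S(k) = -13/4
R = -825/2 (R = 5*((-13/4 + 7)*(-11 - 11)) = 5*((15/4)*(-22)) = 5*(-165/2) = -825/2 ≈ -412.50)
(25/42)*R = (25/42)*(-825/2) = -6875/28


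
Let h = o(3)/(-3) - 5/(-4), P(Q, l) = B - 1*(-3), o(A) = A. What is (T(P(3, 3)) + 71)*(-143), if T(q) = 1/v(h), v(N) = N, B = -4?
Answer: -10725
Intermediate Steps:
P(Q, l) = -1 (P(Q, l) = -4 - 1*(-3) = -4 + 3 = -1)
h = ¼ (h = 3/(-3) - 5/(-4) = 3*(-⅓) - 5*(-¼) = -1 + 5/4 = ¼ ≈ 0.25000)
T(q) = 4 (T(q) = 1/(¼) = 4)
(T(P(3, 3)) + 71)*(-143) = (4 + 71)*(-143) = 75*(-143) = -10725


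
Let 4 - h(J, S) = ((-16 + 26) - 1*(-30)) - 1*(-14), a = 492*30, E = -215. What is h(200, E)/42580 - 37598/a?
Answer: -40041521/15712020 ≈ -2.5485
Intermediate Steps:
a = 14760
h(J, S) = -50 (h(J, S) = 4 - (((-16 + 26) - 1*(-30)) - 1*(-14)) = 4 - ((10 + 30) + 14) = 4 - (40 + 14) = 4 - 1*54 = 4 - 54 = -50)
h(200, E)/42580 - 37598/a = -50/42580 - 37598/14760 = -50*1/42580 - 37598*1/14760 = -5/4258 - 18799/7380 = -40041521/15712020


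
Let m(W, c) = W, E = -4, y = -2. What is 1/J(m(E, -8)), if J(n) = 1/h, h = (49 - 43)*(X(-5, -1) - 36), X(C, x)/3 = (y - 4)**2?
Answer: 432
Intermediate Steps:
X(C, x) = 108 (X(C, x) = 3*(-2 - 4)**2 = 3*(-6)**2 = 3*36 = 108)
h = 432 (h = (49 - 43)*(108 - 36) = 6*72 = 432)
J(n) = 1/432
1/J(m(E, -8)) = 1/(1/432) = 432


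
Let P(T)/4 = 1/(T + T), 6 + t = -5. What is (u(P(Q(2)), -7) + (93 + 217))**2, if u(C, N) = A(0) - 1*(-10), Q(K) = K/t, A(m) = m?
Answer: 102400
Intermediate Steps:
t = -11 (t = -6 - 5 = -11)
Q(K) = -K/11 (Q(K) = K/(-11) = K*(-1/11) = -K/11)
P(T) = 2/T (P(T) = 4/(T + T) = 4/((2*T)) = 4*(1/(2*T)) = 2/T)
u(C, N) = 10 (u(C, N) = 0 - 1*(-10) = 0 + 10 = 10)
(u(P(Q(2)), -7) + (93 + 217))**2 = (10 + (93 + 217))**2 = (10 + 310)**2 = 320**2 = 102400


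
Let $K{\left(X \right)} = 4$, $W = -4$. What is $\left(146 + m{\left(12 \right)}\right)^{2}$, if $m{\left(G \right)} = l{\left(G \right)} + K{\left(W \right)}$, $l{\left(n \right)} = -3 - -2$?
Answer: $22201$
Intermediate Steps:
$l{\left(n \right)} = -1$ ($l{\left(n \right)} = -3 + 2 = -1$)
$m{\left(G \right)} = 3$ ($m{\left(G \right)} = -1 + 4 = 3$)
$\left(146 + m{\left(12 \right)}\right)^{2} = \left(146 + 3\right)^{2} = 149^{2} = 22201$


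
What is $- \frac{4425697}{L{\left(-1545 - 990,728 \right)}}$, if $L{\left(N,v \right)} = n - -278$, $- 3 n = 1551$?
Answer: $\frac{4425697}{239} \approx 18518.0$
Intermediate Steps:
$n = -517$ ($n = \left(- \frac{1}{3}\right) 1551 = -517$)
$L{\left(N,v \right)} = -239$ ($L{\left(N,v \right)} = -517 - -278 = -517 + 278 = -239$)
$- \frac{4425697}{L{\left(-1545 - 990,728 \right)}} = - \frac{4425697}{-239} = \left(-4425697\right) \left(- \frac{1}{239}\right) = \frac{4425697}{239}$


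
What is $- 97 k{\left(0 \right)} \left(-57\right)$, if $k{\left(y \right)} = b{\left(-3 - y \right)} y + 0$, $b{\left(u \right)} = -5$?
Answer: $0$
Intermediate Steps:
$k{\left(y \right)} = - 5 y$ ($k{\left(y \right)} = - 5 y + 0 = - 5 y$)
$- 97 k{\left(0 \right)} \left(-57\right) = - 97 \left(\left(-5\right) 0\right) \left(-57\right) = \left(-97\right) 0 \left(-57\right) = 0 \left(-57\right) = 0$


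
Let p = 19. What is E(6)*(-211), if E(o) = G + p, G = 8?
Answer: -5697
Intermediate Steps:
E(o) = 27 (E(o) = 8 + 19 = 27)
E(6)*(-211) = 27*(-211) = -5697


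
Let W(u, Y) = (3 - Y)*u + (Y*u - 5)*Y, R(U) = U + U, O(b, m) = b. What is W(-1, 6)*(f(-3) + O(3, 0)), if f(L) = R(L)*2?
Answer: 567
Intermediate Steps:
R(U) = 2*U
W(u, Y) = Y*(-5 + Y*u) + u*(3 - Y) (W(u, Y) = u*(3 - Y) + (-5 + Y*u)*Y = u*(3 - Y) + Y*(-5 + Y*u) = Y*(-5 + Y*u) + u*(3 - Y))
f(L) = 4*L (f(L) = (2*L)*2 = 4*L)
W(-1, 6)*(f(-3) + O(3, 0)) = (-5*6 + 3*(-1) - 1*6**2 - 1*6*(-1))*(4*(-3) + 3) = (-30 - 3 - 1*36 + 6)*(-12 + 3) = (-30 - 3 - 36 + 6)*(-9) = -63*(-9) = 567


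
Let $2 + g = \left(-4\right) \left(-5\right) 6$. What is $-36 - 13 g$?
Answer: $-1570$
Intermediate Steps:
$g = 118$ ($g = -2 + \left(-4\right) \left(-5\right) 6 = -2 + 20 \cdot 6 = -2 + 120 = 118$)
$-36 - 13 g = -36 - 1534 = -1570$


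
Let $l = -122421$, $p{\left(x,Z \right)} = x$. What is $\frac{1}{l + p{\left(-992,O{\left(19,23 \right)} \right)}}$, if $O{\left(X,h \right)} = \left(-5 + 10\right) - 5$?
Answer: $- \frac{1}{123413} \approx -8.1029 \cdot 10^{-6}$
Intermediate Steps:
$O{\left(X,h \right)} = 0$ ($O{\left(X,h \right)} = 5 - 5 = 0$)
$\frac{1}{l + p{\left(-992,O{\left(19,23 \right)} \right)}} = \frac{1}{-122421 - 992} = \frac{1}{-123413} = - \frac{1}{123413}$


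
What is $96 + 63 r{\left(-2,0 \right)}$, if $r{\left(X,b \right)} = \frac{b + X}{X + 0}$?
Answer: $159$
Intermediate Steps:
$r{\left(X,b \right)} = \frac{X + b}{X}$
$96 + 63 r{\left(-2,0 \right)} = 96 + 63 \frac{-2 + 0}{-2} = 96 + 63 \left(\left(- \frac{1}{2}\right) \left(-2\right)\right) = 96 + 63 \cdot 1 = 96 + 63 = 159$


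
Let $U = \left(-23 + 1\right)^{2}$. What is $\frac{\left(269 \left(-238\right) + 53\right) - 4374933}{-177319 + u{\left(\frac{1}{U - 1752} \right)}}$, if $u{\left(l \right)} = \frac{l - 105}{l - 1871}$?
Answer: $\frac{5265489916479}{210338302355} \approx 25.033$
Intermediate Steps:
$U = 484$ ($U = \left(-22\right)^{2} = 484$)
$u{\left(l \right)} = \frac{-105 + l}{-1871 + l}$
$\frac{\left(269 \left(-238\right) + 53\right) - 4374933}{-177319 + u{\left(\frac{1}{U - 1752} \right)}} = \frac{\left(269 \left(-238\right) + 53\right) - 4374933}{-177319 + \frac{-105 + \frac{1}{484 - 1752}}{-1871 + \frac{1}{484 - 1752}}} = \frac{\left(-64022 + 53\right) - 4374933}{-177319 + \frac{-105 + \frac{1}{-1268}}{-1871 + \frac{1}{-1268}}} = \frac{-63969 - 4374933}{-177319 + \frac{-105 - \frac{1}{1268}}{-1871 - \frac{1}{1268}}} = - \frac{4438902}{-177319 + \frac{1}{- \frac{2372429}{1268}} \left(- \frac{133141}{1268}\right)} = - \frac{4438902}{-177319 - - \frac{133141}{2372429}} = - \frac{4438902}{-177319 + \frac{133141}{2372429}} = - \frac{4438902}{- \frac{420676604710}{2372429}} = \left(-4438902\right) \left(- \frac{2372429}{420676604710}\right) = \frac{5265489916479}{210338302355}$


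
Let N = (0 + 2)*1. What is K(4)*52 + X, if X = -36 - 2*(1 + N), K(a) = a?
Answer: 166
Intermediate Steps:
N = 2 (N = 2*1 = 2)
X = -42 (X = -36 - 2*(1 + 2) = -36 - 2*3 = -36 - 1*6 = -36 - 6 = -42)
K(4)*52 + X = 4*52 - 42 = 208 - 42 = 166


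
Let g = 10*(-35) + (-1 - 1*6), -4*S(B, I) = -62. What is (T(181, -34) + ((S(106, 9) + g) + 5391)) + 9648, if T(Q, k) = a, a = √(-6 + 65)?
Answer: 29395/2 + √59 ≈ 14705.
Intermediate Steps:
S(B, I) = 31/2 (S(B, I) = -¼*(-62) = 31/2)
a = √59 ≈ 7.6811
T(Q, k) = √59
g = -357 (g = -350 + (-1 - 6) = -350 - 7 = -357)
(T(181, -34) + ((S(106, 9) + g) + 5391)) + 9648 = (√59 + ((31/2 - 357) + 5391)) + 9648 = (√59 + (-683/2 + 5391)) + 9648 = (√59 + 10099/2) + 9648 = (10099/2 + √59) + 9648 = 29395/2 + √59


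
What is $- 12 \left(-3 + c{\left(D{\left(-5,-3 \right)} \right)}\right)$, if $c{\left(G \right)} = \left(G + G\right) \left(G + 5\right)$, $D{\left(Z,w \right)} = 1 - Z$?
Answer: $-1548$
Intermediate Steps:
$c{\left(G \right)} = 2 G \left(5 + G\right)$
$- 12 \left(-3 + c{\left(D{\left(-5,-3 \right)} \right)}\right) = - 12 \left(-3 + 2 \left(1 - -5\right) \left(5 + \left(1 - -5\right)\right)\right) = - 12 \left(-3 + 2 \left(1 + 5\right) \left(5 + \left(1 + 5\right)\right)\right) = - 12 \left(-3 + 2 \cdot 6 \left(5 + 6\right)\right) = - 12 \left(-3 + 2 \cdot 6 \cdot 11\right) = - 12 \left(-3 + 132\right) = \left(-12\right) 129 = -1548$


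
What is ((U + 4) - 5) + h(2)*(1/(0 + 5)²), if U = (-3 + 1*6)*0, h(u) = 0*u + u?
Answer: -23/25 ≈ -0.92000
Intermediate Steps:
h(u) = u (h(u) = 0 + u = u)
U = 0 (U = (-3 + 6)*0 = 3*0 = 0)
((U + 4) - 5) + h(2)*(1/(0 + 5)²) = ((0 + 4) - 5) + 2*(1/(0 + 5)²) = (4 - 5) + 2*(1/5²) = -1 + 2*(1/25) = -1 + 2/25 = -23/25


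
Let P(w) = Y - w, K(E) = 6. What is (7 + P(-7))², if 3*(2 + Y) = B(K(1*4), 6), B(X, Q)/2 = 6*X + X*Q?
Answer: 3600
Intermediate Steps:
B(X, Q) = 12*X + 2*Q*X (B(X, Q) = 2*(6*X + X*Q) = 2*(6*X + Q*X) = 12*X + 2*Q*X)
Y = 46 (Y = -2 + (2*6*(6 + 6))/3 = -2 + (2*6*12)/3 = -2 + (⅓)*144 = -2 + 48 = 46)
P(w) = 46 - w
(7 + P(-7))² = (7 + (46 - 1*(-7)))² = (7 + (46 + 7))² = (7 + 53)² = 60² = 3600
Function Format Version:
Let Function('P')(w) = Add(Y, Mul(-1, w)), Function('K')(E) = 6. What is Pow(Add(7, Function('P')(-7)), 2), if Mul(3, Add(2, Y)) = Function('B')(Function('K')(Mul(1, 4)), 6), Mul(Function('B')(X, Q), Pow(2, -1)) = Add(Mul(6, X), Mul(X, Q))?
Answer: 3600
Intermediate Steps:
Function('B')(X, Q) = Add(Mul(12, X), Mul(2, Q, X)) (Function('B')(X, Q) = Mul(2, Add(Mul(6, X), Mul(X, Q))) = Mul(2, Add(Mul(6, X), Mul(Q, X))) = Add(Mul(12, X), Mul(2, Q, X)))
Y = 46 (Y = Add(-2, Mul(Rational(1, 3), Mul(2, 6, Add(6, 6)))) = Add(-2, Mul(Rational(1, 3), Mul(2, 6, 12))) = Add(-2, Mul(Rational(1, 3), 144)) = Add(-2, 48) = 46)
Function('P')(w) = Add(46, Mul(-1, w))
Pow(Add(7, Function('P')(-7)), 2) = Pow(Add(7, Add(46, Mul(-1, -7))), 2) = Pow(Add(7, Add(46, 7)), 2) = Pow(Add(7, 53), 2) = Pow(60, 2) = 3600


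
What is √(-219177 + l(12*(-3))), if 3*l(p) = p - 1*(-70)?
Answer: I*√1972491/3 ≈ 468.15*I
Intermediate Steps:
l(p) = 70/3 + p/3 (l(p) = (p - 1*(-70))/3 = (p + 70)/3 = (70 + p)/3 = 70/3 + p/3)
√(-219177 + l(12*(-3))) = √(-219177 + (70/3 + (12*(-3))/3)) = √(-219177 + (70/3 + (⅓)*(-36))) = √(-219177 + (70/3 - 12)) = √(-219177 + 34/3) = √(-657497/3) = I*√1972491/3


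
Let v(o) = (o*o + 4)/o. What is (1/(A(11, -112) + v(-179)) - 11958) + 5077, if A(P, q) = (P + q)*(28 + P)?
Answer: -5072164185/737126 ≈ -6881.0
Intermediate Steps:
A(P, q) = (28 + P)*(P + q)
v(o) = (4 + o²)/o (v(o) = (o² + 4)/o = (4 + o²)/o)
(1/(A(11, -112) + v(-179)) - 11958) + 5077 = (1/((11² + 28*11 + 28*(-112) + 11*(-112)) + (-179 + 4/(-179))) - 11958) + 5077 = (1/((121 + 308 - 3136 - 1232) + (-179 + 4*(-1/179))) - 11958) + 5077 = (1/(-3939 + (-179 - 4/179)) - 11958) + 5077 = (1/(-3939 - 32045/179) - 11958) + 5077 = (1/(-737126/179) - 11958) + 5077 = (-179/737126 - 11958) + 5077 = -8814552887/737126 + 5077 = -5072164185/737126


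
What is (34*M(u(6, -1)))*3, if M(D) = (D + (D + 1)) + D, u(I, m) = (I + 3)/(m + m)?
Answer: -1275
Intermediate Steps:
u(I, m) = (3 + I)/(2*m) (u(I, m) = (3 + I)/((2*m)) = (3 + I)*(1/(2*m)) = (3 + I)/(2*m))
M(D) = 1 + 3*D (M(D) = (D + (1 + D)) + D = (1 + 2*D) + D = 1 + 3*D)
(34*M(u(6, -1)))*3 = (34*(1 + 3*((½)*(3 + 6)/(-1))))*3 = (34*(1 + 3*((½)*(-1)*9)))*3 = (34*(1 + 3*(-9/2)))*3 = (34*(1 - 27/2))*3 = (34*(-25/2))*3 = -425*3 = -1275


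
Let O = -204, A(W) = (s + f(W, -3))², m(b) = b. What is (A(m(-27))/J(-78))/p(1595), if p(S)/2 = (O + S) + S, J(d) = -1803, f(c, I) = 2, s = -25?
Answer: -529/10767516 ≈ -4.9129e-5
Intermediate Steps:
A(W) = 529 (A(W) = (-25 + 2)² = (-23)² = 529)
p(S) = -408 + 4*S (p(S) = 2*((-204 + S) + S) = 2*(-204 + 2*S) = -408 + 4*S)
(A(m(-27))/J(-78))/p(1595) = (529/(-1803))/(-408 + 4*1595) = (529*(-1/1803))/(-408 + 6380) = -529/1803/5972 = -529/1803*1/5972 = -529/10767516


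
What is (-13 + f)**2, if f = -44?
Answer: 3249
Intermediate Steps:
(-13 + f)**2 = (-13 - 44)**2 = (-57)**2 = 3249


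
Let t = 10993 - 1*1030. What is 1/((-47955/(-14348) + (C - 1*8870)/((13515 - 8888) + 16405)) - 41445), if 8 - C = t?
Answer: -75441784/3126500115765 ≈ -2.4130e-5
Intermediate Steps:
t = 9963 (t = 10993 - 1030 = 9963)
C = -9955 (C = 8 - 1*9963 = 8 - 9963 = -9955)
1/((-47955/(-14348) + (C - 1*8870)/((13515 - 8888) + 16405)) - 41445) = 1/((-47955/(-14348) + (-9955 - 1*8870)/((13515 - 8888) + 16405)) - 41445) = 1/((-47955*(-1/14348) + (-9955 - 8870)/(4627 + 16405)) - 41445) = 1/((47955/14348 - 18825/21032) - 41445) = 1/(184622115/75441784 - 41445) = 1/(-3126500115765/75441784) = -75441784/3126500115765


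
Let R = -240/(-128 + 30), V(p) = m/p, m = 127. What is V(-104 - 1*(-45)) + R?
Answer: 857/2891 ≈ 0.29644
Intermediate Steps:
V(p) = 127/p
R = 120/49 (R = -240/(-98) = -240*(-1/98) = 120/49 ≈ 2.4490)
V(-104 - 1*(-45)) + R = 127/(-104 - 1*(-45)) + 120/49 = 127/(-104 + 45) + 120/49 = 127/(-59) + 120/49 = 127*(-1/59) + 120/49 = -127/59 + 120/49 = 857/2891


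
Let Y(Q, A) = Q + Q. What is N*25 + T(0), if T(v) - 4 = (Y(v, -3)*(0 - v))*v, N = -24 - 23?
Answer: -1171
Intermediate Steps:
N = -47
Y(Q, A) = 2*Q
T(v) = 4 - 2*v**3 (T(v) = 4 + ((2*v)*(0 - v))*v = 4 + ((2*v)*(-v))*v = 4 + (-2*v**2)*v = 4 - 2*v**3)
N*25 + T(0) = -47*25 + (4 - 2*0**3) = -1175 + (4 - 2*0) = -1175 + (4 + 0) = -1175 + 4 = -1171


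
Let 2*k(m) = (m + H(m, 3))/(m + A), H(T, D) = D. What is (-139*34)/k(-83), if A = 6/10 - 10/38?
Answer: -18556639/1900 ≈ -9766.7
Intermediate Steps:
A = 32/95 (A = 6*(1/10) - 10*1/38 = 3/5 - 5/19 = 32/95 ≈ 0.33684)
k(m) = (3 + m)/(2*(32/95 + m)) (k(m) = ((m + 3)/(m + 32/95))/2 = ((3 + m)/(32/95 + m))/2 = (3 + m)/(2*(32/95 + m)))
(-139*34)/k(-83) = (-139*34)/((95*(3 - 83)/(2*(32 + 95*(-83))))) = -4726/((95/2)*(-80)/(32 - 7885)) = -4726/((95/2)*(-80)/(-7853)) = -4726/((95/2)*(-1/7853)*(-80)) = -4726/3800/7853 = -4726*7853/3800 = -18556639/1900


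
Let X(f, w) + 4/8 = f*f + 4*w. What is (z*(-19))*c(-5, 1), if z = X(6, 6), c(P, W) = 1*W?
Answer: -2261/2 ≈ -1130.5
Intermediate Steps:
c(P, W) = W
X(f, w) = -1/2 + f**2 + 4*w (X(f, w) = -1/2 + (f*f + 4*w) = -1/2 + (f**2 + 4*w) = -1/2 + f**2 + 4*w)
z = 119/2 (z = -1/2 + 6**2 + 4*6 = -1/2 + 36 + 24 = 119/2 ≈ 59.500)
(z*(-19))*c(-5, 1) = ((119/2)*(-19))*1 = -2261/2*1 = -2261/2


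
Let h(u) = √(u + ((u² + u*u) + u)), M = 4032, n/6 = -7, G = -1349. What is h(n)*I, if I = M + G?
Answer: 5366*√861 ≈ 1.5745e+5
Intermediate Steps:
n = -42 (n = 6*(-7) = -42)
I = 2683 (I = 4032 - 1349 = 2683)
h(u) = √(2*u + 2*u²) (h(u) = √(u + ((u² + u²) + u)) = √(u + (2*u² + u)) = √(u + (u + 2*u²)) = √(2*u + 2*u²))
h(n)*I = (√2*√(-42*(1 - 42)))*2683 = (√2*√(-42*(-41)))*2683 = (√2*√1722)*2683 = (2*√861)*2683 = 5366*√861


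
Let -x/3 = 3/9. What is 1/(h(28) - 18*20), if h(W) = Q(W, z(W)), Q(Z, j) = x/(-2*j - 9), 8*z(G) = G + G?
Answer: -23/8279 ≈ -0.0027781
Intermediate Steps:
x = -1 (x = -9/9 = -3*⅓ = -1)
z(G) = G/4 (z(G) = (G + G)/8 = (2*G)/8 = G/4)
Q(Z, j) = -1/(-9 - 2*j) (Q(Z, j) = -1/(-2*j - 9) = -1/(-9 - 2*j))
h(W) = 1/(9 + W/2) (h(W) = 1/(9 + 2*(W/4)) = 1/(9 + W/2))
1/(h(28) - 18*20) = 1/(2/(18 + 28) - 18*20) = 1/(2/46 - 360) = 1/(2*(1/46) - 360) = 1/(1/23 - 360) = 1/(-8279/23) = -23/8279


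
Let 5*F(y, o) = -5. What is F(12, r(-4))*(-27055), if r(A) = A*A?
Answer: 27055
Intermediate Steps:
r(A) = A**2
F(y, o) = -1 (F(y, o) = (1/5)*(-5) = -1)
F(12, r(-4))*(-27055) = -1*(-27055) = 27055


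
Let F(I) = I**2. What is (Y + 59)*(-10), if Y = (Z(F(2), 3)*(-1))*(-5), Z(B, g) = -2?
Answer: -490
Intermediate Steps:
Y = -10 (Y = -2*(-1)*(-5) = 2*(-5) = -10)
(Y + 59)*(-10) = (-10 + 59)*(-10) = 49*(-10) = -490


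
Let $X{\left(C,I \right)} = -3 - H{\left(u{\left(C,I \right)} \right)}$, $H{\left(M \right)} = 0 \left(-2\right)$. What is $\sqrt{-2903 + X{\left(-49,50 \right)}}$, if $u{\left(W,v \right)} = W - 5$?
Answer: $i \sqrt{2906} \approx 53.907 i$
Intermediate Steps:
$u{\left(W,v \right)} = -5 + W$
$H{\left(M \right)} = 0$
$X{\left(C,I \right)} = -3$ ($X{\left(C,I \right)} = -3 - 0 = -3 + 0 = -3$)
$\sqrt{-2903 + X{\left(-49,50 \right)}} = \sqrt{-2903 - 3} = \sqrt{-2906} = i \sqrt{2906}$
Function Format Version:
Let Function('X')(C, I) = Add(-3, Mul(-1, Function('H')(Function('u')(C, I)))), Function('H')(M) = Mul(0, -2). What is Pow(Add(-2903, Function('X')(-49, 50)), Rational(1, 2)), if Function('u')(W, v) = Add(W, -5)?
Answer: Mul(I, Pow(2906, Rational(1, 2))) ≈ Mul(53.907, I)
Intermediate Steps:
Function('u')(W, v) = Add(-5, W)
Function('H')(M) = 0
Function('X')(C, I) = -3 (Function('X')(C, I) = Add(-3, Mul(-1, 0)) = Add(-3, 0) = -3)
Pow(Add(-2903, Function('X')(-49, 50)), Rational(1, 2)) = Pow(Add(-2903, -3), Rational(1, 2)) = Pow(-2906, Rational(1, 2)) = Mul(I, Pow(2906, Rational(1, 2)))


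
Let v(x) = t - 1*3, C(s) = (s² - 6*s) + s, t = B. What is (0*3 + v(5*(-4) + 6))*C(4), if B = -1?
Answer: 16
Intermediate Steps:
t = -1
C(s) = s² - 5*s
v(x) = -4 (v(x) = -1 - 1*3 = -1 - 3 = -4)
(0*3 + v(5*(-4) + 6))*C(4) = (0*3 - 4)*(4*(-5 + 4)) = (0 - 4)*(4*(-1)) = -4*(-4) = 16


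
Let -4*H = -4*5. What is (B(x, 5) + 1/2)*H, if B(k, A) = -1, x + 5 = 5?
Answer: -5/2 ≈ -2.5000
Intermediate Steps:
x = 0 (x = -5 + 5 = 0)
H = 5 (H = -(-1)*5 = -1/4*(-20) = 5)
(B(x, 5) + 1/2)*H = (-1 + 1/2)*5 = -1/2*5 = -5/2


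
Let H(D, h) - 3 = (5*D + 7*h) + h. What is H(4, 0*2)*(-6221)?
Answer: -143083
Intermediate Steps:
H(D, h) = 3 + 5*D + 8*h (H(D, h) = 3 + ((5*D + 7*h) + h) = 3 + (5*D + 8*h) = 3 + 5*D + 8*h)
H(4, 0*2)*(-6221) = (3 + 5*4 + 8*(0*2))*(-6221) = (3 + 20 + 8*0)*(-6221) = (3 + 20 + 0)*(-6221) = 23*(-6221) = -143083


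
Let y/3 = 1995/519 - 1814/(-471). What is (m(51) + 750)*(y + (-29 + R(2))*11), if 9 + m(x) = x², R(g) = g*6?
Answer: -14878817940/27161 ≈ -5.4780e+5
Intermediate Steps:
R(g) = 6*g
y = 627037/27161 (y = 3*(1995/519 - 1814/(-471)) = 3*(1995*(1/519) - 1814*(-1/471)) = 3*(665/173 + 1814/471) = 3*(627037/81483) = 627037/27161 ≈ 23.086)
m(x) = -9 + x²
(m(51) + 750)*(y + (-29 + R(2))*11) = ((-9 + 51²) + 750)*(627037/27161 + (-29 + 6*2)*11) = ((-9 + 2601) + 750)*(627037/27161 + (-29 + 12)*11) = (2592 + 750)*(627037/27161 - 17*11) = 3342*(627037/27161 - 187) = 3342*(-4452070/27161) = -14878817940/27161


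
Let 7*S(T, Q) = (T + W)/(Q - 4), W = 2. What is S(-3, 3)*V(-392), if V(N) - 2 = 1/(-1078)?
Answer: 2155/7546 ≈ 0.28558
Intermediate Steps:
S(T, Q) = (2 + T)/(7*(-4 + Q)) (S(T, Q) = ((T + 2)/(Q - 4))/7 = ((2 + T)/(-4 + Q))/7 = (2 + T)/(7*(-4 + Q)))
V(N) = 2155/1078 (V(N) = 2 + 1/(-1078) = 2 - 1/1078 = 2155/1078)
S(-3, 3)*V(-392) = ((2 - 3)/(7*(-4 + 3)))*(2155/1078) = ((⅐)*(-1)/(-1))*(2155/1078) = ((⅐)*(-1)*(-1))*(2155/1078) = (⅐)*(2155/1078) = 2155/7546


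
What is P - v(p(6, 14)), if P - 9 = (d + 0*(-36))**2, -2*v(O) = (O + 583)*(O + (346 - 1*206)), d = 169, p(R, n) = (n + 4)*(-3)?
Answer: 51317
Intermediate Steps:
p(R, n) = -12 - 3*n (p(R, n) = (4 + n)*(-3) = -12 - 3*n)
v(O) = -(140 + O)*(583 + O)/2 (v(O) = -(O + 583)*(O + (346 - 1*206))/2 = -(583 + O)*(O + (346 - 206))/2 = -(583 + O)*(O + 140)/2 = -(583 + O)*(140 + O)/2 = -(140 + O)*(583 + O)/2)
P = 28570 (P = 9 + (169 + 0*(-36))**2 = 9 + (169 + 0)**2 = 9 + 169**2 = 9 + 28561 = 28570)
P - v(p(6, 14)) = 28570 - (-40810 - 723*(-12 - 3*14)/2 - (-12 - 3*14)**2/2) = 28570 - (-40810 - 723*(-12 - 42)/2 - (-12 - 42)**2/2) = 28570 - (-40810 - 723/2*(-54) - 1/2*(-54)**2) = 28570 - (-40810 + 19521 - 1/2*2916) = 28570 - (-40810 + 19521 - 1458) = 28570 - 1*(-22747) = 28570 + 22747 = 51317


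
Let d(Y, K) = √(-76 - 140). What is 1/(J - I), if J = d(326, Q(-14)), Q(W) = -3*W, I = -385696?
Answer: 48212/18595175579 - 3*I*√6/74380702316 ≈ 2.5927e-6 - 9.8795e-11*I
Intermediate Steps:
d(Y, K) = 6*I*√6 (d(Y, K) = √(-216) = 6*I*√6)
J = 6*I*√6 ≈ 14.697*I
1/(J - I) = 1/(6*I*√6 - 1*(-385696)) = 1/(6*I*√6 + 385696) = 1/(385696 + 6*I*√6)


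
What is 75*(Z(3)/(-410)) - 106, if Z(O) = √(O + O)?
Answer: -106 - 15*√6/82 ≈ -106.45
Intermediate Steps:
Z(O) = √2*√O (Z(O) = √(2*O) = √2*√O)
75*(Z(3)/(-410)) - 106 = 75*((√2*√3)/(-410)) - 106 = 75*(√6*(-1/410)) - 106 = 75*(-√6/410) - 106 = -15*√6/82 - 106 = -106 - 15*√6/82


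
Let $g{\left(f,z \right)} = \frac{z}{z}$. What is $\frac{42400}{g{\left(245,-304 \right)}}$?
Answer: $42400$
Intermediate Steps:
$g{\left(f,z \right)} = 1$
$\frac{42400}{g{\left(245,-304 \right)}} = \frac{42400}{1} = 42400 \cdot 1 = 42400$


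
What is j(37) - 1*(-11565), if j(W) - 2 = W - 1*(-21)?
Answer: 11625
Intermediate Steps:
j(W) = 23 + W (j(W) = 2 + (W - 1*(-21)) = 2 + (W + 21) = 2 + (21 + W) = 23 + W)
j(37) - 1*(-11565) = (23 + 37) - 1*(-11565) = 60 + 11565 = 11625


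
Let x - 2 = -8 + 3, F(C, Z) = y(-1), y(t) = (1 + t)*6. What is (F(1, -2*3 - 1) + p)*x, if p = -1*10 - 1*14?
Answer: 72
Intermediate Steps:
y(t) = 6 + 6*t
F(C, Z) = 0 (F(C, Z) = 6 + 6*(-1) = 6 - 6 = 0)
x = -3 (x = 2 + (-8 + 3) = 2 - 5 = -3)
p = -24 (p = -10 - 14 = -24)
(F(1, -2*3 - 1) + p)*x = (0 - 24)*(-3) = -24*(-3) = 72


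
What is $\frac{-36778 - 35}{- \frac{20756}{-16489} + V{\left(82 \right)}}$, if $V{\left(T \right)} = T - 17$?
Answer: $- \frac{607009557}{1092541} \approx -555.59$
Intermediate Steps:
$V{\left(T \right)} = -17 + T$ ($V{\left(T \right)} = T - 17 = -17 + T$)
$\frac{-36778 - 35}{- \frac{20756}{-16489} + V{\left(82 \right)}} = \frac{-36778 - 35}{- \frac{20756}{-16489} + \left(-17 + 82\right)} = - \frac{36813}{\left(-20756\right) \left(- \frac{1}{16489}\right) + 65} = - \frac{36813}{\frac{20756}{16489} + 65} = - \frac{36813}{\frac{1092541}{16489}} = \left(-36813\right) \frac{16489}{1092541} = - \frac{607009557}{1092541}$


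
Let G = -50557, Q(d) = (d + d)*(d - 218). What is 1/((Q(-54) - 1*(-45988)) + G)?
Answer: 1/24807 ≈ 4.0311e-5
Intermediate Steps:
Q(d) = 2*d*(-218 + d) (Q(d) = (2*d)*(-218 + d) = 2*d*(-218 + d))
1/((Q(-54) - 1*(-45988)) + G) = 1/((2*(-54)*(-218 - 54) - 1*(-45988)) - 50557) = 1/((2*(-54)*(-272) + 45988) - 50557) = 1/((29376 + 45988) - 50557) = 1/(75364 - 50557) = 1/24807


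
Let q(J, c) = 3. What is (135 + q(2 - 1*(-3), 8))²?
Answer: 19044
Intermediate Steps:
(135 + q(2 - 1*(-3), 8))² = (135 + 3)² = 138² = 19044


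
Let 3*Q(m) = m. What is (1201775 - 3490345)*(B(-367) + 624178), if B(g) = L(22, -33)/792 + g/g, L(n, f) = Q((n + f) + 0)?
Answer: -154275550930955/108 ≈ -1.4285e+12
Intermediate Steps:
Q(m) = m/3
L(n, f) = f/3 + n/3 (L(n, f) = ((n + f) + 0)/3 = ((f + n) + 0)/3 = (f + n)/3 = f/3 + n/3)
B(g) = 215/216 (B(g) = ((1/3)*(-33) + (1/3)*22)/792 + g/g = (-11 + 22/3)*(1/792) + 1 = -11/3*1/792 + 1 = -1/216 + 1 = 215/216)
(1201775 - 3490345)*(B(-367) + 624178) = (1201775 - 3490345)*(215/216 + 624178) = -2288570*134822663/216 = -154275550930955/108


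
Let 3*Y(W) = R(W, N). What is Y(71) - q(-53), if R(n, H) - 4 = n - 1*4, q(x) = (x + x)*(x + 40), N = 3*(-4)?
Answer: -4063/3 ≈ -1354.3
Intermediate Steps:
N = -12
q(x) = 2*x*(40 + x) (q(x) = (2*x)*(40 + x) = 2*x*(40 + x))
R(n, H) = n (R(n, H) = 4 + (n - 1*4) = 4 + (n - 4) = 4 + (-4 + n) = n)
Y(W) = W/3
Y(71) - q(-53) = (1/3)*71 - 2*(-53)*(40 - 53) = 71/3 - 2*(-53)*(-13) = 71/3 - 1*1378 = 71/3 - 1378 = -4063/3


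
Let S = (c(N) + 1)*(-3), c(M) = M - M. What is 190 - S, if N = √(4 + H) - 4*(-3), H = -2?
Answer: 193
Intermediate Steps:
N = 12 + √2 (N = √(4 - 2) - 4*(-3) = √2 + 12 = 12 + √2 ≈ 13.414)
c(M) = 0
S = -3 (S = (0 + 1)*(-3) = 1*(-3) = -3)
190 - S = 190 - 1*(-3) = 190 + 3 = 193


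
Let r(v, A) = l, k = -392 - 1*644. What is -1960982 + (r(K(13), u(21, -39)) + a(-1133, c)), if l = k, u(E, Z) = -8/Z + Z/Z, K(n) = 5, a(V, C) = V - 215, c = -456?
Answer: -1963366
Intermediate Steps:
a(V, C) = -215 + V
u(E, Z) = 1 - 8/Z (u(E, Z) = -8/Z + 1 = 1 - 8/Z)
k = -1036 (k = -392 - 644 = -1036)
l = -1036
r(v, A) = -1036
-1960982 + (r(K(13), u(21, -39)) + a(-1133, c)) = -1960982 + (-1036 + (-215 - 1133)) = -1960982 + (-1036 - 1348) = -1960982 - 2384 = -1963366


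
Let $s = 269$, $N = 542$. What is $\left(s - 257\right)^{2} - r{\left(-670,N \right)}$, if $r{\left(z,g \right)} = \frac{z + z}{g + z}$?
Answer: $\frac{4273}{32} \approx 133.53$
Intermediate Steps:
$r{\left(z,g \right)} = \frac{2 z}{g + z}$
$\left(s - 257\right)^{2} - r{\left(-670,N \right)} = \left(269 - 257\right)^{2} - 2 \left(-670\right) \frac{1}{542 - 670} = 12^{2} - 2 \left(-670\right) \frac{1}{-128} = 144 - 2 \left(-670\right) \left(- \frac{1}{128}\right) = 144 - \frac{335}{32} = \frac{4273}{32}$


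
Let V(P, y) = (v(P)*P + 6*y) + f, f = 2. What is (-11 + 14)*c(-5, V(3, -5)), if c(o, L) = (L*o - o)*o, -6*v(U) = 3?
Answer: -4575/2 ≈ -2287.5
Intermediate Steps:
v(U) = -½ (v(U) = -⅙*3 = -½)
V(P, y) = 2 + 6*y - P/2 (V(P, y) = (-P/2 + 6*y) + 2 = (6*y - P/2) + 2 = 2 + 6*y - P/2)
c(o, L) = o*(-o + L*o) (c(o, L) = (-o + L*o)*o = o*(-o + L*o))
(-11 + 14)*c(-5, V(3, -5)) = (-11 + 14)*((-5)²*(-1 + (2 + 6*(-5) - ½*3))) = 3*(25*(-1 + (2 - 30 - 3/2))) = 3*(25*(-1 - 59/2)) = 3*(25*(-61/2)) = 3*(-1525/2) = -4575/2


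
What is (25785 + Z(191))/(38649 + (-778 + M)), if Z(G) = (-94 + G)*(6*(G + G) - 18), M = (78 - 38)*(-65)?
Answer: 82121/11757 ≈ 6.9849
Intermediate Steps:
M = -2600 (M = 40*(-65) = -2600)
Z(G) = (-94 + G)*(-18 + 12*G) (Z(G) = (-94 + G)*(6*(2*G) - 18) = (-94 + G)*(12*G - 18) = (-94 + G)*(-18 + 12*G))
(25785 + Z(191))/(38649 + (-778 + M)) = (25785 + (1692 - 1146*191 + 12*191**2))/(38649 + (-778 - 2600)) = (25785 + (1692 - 218886 + 12*36481))/(38649 - 3378) = (25785 + (1692 - 218886 + 437772))/35271 = (25785 + 220578)*(1/35271) = 246363*(1/35271) = 82121/11757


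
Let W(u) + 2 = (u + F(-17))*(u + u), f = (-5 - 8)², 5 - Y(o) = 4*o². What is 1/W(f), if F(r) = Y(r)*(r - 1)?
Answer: 1/7059804 ≈ 1.4165e-7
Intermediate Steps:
Y(o) = 5 - 4*o²
F(r) = (-1 + r)*(5 - 4*r²) (F(r) = (5 - 4*r²)*(r - 1) = (5 - 4*r²)*(-1 + r) = (-1 + r)*(5 - 4*r²))
f = 169 (f = (-13)² = 169)
W(u) = -2 + 2*u*(20718 + u) (W(u) = -2 + (u - (-1 - 17)*(-5 + 4*(-17)²))*(u + u) = -2 + (u - 1*(-18)*(-5 + 4*289))*(2*u) = -2 + (u - 1*(-18)*(-5 + 1156))*(2*u) = -2 + (u - 1*(-18)*1151)*(2*u) = -2 + (u + 20718)*(2*u) = -2 + (20718 + u)*(2*u) = -2 + 2*u*(20718 + u))
1/W(f) = 1/(-2 + 2*169² + 41436*169) = 1/(-2 + 2*28561 + 7002684) = 1/(-2 + 57122 + 7002684) = 1/7059804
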